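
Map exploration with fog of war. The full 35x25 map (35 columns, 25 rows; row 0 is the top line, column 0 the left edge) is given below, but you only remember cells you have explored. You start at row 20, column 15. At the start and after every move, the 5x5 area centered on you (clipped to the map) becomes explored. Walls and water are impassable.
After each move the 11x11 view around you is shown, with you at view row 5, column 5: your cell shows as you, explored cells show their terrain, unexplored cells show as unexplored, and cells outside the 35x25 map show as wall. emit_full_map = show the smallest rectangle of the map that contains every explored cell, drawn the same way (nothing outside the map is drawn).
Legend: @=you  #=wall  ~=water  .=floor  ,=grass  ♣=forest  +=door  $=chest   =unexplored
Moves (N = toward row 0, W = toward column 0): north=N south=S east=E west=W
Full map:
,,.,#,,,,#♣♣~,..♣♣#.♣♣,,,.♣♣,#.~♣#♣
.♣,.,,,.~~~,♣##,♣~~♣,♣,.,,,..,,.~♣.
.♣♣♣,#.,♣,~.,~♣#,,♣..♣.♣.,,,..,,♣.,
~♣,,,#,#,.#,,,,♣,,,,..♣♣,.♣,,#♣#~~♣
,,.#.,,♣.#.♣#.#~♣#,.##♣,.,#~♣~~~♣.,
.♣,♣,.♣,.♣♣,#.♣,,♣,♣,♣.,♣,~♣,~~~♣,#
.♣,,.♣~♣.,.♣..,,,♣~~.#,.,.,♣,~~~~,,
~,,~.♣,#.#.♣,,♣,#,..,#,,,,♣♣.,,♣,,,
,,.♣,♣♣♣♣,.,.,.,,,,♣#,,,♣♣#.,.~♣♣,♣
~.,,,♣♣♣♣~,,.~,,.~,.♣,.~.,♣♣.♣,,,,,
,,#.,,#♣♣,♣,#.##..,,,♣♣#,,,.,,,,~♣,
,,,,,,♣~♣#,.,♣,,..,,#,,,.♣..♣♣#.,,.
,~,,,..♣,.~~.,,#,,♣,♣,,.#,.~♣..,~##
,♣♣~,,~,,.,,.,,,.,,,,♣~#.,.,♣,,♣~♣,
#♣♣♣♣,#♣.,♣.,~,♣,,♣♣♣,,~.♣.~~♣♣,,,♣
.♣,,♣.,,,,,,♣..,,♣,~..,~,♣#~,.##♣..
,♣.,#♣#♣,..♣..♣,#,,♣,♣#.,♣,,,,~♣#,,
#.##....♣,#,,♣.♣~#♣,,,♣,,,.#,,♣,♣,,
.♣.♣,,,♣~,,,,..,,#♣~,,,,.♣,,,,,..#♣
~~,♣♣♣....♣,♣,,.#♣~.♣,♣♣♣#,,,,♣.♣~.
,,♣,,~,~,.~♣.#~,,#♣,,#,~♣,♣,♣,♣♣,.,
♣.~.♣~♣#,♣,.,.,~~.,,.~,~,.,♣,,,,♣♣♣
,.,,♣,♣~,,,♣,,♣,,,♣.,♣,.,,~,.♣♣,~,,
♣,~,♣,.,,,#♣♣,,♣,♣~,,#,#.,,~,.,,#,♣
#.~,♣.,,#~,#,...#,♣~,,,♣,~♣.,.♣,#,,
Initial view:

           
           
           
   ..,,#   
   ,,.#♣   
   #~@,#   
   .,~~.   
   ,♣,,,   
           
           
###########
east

           
           
           
  ..,,#♣   
  ,,.#♣~   
  #~,@#♣   
  .,~~.,   
  ,♣,,,♣   
           
           
###########

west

           
           
           
   ..,,#♣  
   ,,.#♣~  
   #~@,#♣  
   .,~~.,  
   ,♣,,,♣  
           
           
###########

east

           
           
           
  ..,,#♣   
  ,,.#♣~   
  #~,@#♣   
  .,~~.,   
  ,♣,,,♣   
           
           
###########

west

           
           
           
   ..,,#♣  
   ,,.#♣~  
   #~@,#♣  
   .,~~.,  
   ,♣,,,♣  
           
           
###########

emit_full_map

..,,#♣
,,.#♣~
#~@,#♣
.,~~.,
,♣,,,♣


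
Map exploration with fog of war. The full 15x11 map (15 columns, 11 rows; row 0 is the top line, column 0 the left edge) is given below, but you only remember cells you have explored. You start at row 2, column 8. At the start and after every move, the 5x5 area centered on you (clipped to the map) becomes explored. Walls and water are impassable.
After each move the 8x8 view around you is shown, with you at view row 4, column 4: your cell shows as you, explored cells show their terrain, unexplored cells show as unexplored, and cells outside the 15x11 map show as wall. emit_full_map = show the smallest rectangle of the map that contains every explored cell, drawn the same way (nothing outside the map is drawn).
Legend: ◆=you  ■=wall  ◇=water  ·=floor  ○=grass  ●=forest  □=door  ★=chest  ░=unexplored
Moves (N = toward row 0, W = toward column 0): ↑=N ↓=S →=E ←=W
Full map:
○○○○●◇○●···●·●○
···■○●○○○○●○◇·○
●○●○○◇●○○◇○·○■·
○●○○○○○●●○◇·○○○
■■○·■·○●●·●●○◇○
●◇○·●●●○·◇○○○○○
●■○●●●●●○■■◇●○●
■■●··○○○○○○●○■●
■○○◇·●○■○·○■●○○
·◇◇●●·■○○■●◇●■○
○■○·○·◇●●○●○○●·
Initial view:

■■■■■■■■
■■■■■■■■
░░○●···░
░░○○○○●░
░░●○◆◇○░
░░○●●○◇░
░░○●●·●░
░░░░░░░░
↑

■■■■■■■■
■■■■■■■■
■■■■■■■■
░░○●···░
░░○○◆○●░
░░●○○◇○░
░░○●●○◇░
░░○●●·●░

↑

■■■■■■■■
■■■■■■■■
■■■■■■■■
■■■■■■■■
░░○●◆··░
░░○○○○●░
░░●○○◇○░
░░○●●○◇░

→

■■■■■■■■
■■■■■■■■
■■■■■■■■
■■■■■■■■
░○●·◆·●░
░○○○○●○░
░●○○◇○·░
░○●●○◇░░

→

■■■■■■■■
■■■■■■■■
■■■■■■■■
■■■■■■■■
○●··◆●·░
○○○○●○◇░
●○○◇○·○░
○●●○◇░░░

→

■■■■■■■■
■■■■■■■■
■■■■■■■■
■■■■■■■■
●···◆·●░
○○○●○◇·░
○○◇○·○■░
●●○◇░░░░

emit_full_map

○●···◆·●
○○○○●○◇·
●○○◇○·○■
○●●○◇░░░
○●●·●░░░

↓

■■■■■■■■
■■■■■■■■
■■■■■■■■
●···●·●░
○○○●◆◇·░
○○◇○·○■░
●●○◇·○○░
●●·●░░░░

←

■■■■■■■■
■■■■■■■■
■■■■■■■■
○●···●·●
○○○○◆○◇·
●○○◇○·○■
○●●○◇·○○
○●●·●░░░

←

■■■■■■■■
■■■■■■■■
■■■■■■■■
░○●···●·
░○○○◆●○◇
░●○○◇○·○
░○●●○◇·○
░○●●·●░░

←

■■■■■■■■
■■■■■■■■
■■■■■■■■
░░○●···●
░░○○◆○●○
░░●○○◇○·
░░○●●○◇·
░░○●●·●░

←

■■■■■■■■
■■■■■■■■
■■■■■■■■
░░◇○●···
░░●○◆○○●
░░◇●○○◇○
░░○○●●○◇
░░░○●●·●

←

■■■■■■■■
■■■■■■■■
■■■■■■■■
░░●◇○●··
░░○●◆○○○
░░○◇●○○◇
░░○○○●●○
░░░░○●●·

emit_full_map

●◇○●···●·●
○●◆○○○●○◇·
○◇●○○◇○·○■
○○○●●○◇·○○
░░○●●·●░░░

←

■■■■■■■■
■■■■■■■■
■■■■■■■■
░░○●◇○●·
░░■○◆○○○
░░○○◇●○○
░░○○○○●●
░░░░░○●●

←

■■■■■■■■
■■■■■■■■
■■■■■■■■
░░○○●◇○●
░░·■◆●○○
░░●○○◇●○
░░○○○○○●
░░░░░░○●

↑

■■■■■■■■
■■■■■■■■
■■■■■■■■
■■■■■■■■
░░○○◆◇○●
░░·■○●○○
░░●○○◇●○
░░○○○○○●

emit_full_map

○○◆◇○●···●·●
·■○●○○○○●○◇·
●○○◇●○○◇○·○■
○○○○○●●○◇·○○
░░░░○●●·●░░░


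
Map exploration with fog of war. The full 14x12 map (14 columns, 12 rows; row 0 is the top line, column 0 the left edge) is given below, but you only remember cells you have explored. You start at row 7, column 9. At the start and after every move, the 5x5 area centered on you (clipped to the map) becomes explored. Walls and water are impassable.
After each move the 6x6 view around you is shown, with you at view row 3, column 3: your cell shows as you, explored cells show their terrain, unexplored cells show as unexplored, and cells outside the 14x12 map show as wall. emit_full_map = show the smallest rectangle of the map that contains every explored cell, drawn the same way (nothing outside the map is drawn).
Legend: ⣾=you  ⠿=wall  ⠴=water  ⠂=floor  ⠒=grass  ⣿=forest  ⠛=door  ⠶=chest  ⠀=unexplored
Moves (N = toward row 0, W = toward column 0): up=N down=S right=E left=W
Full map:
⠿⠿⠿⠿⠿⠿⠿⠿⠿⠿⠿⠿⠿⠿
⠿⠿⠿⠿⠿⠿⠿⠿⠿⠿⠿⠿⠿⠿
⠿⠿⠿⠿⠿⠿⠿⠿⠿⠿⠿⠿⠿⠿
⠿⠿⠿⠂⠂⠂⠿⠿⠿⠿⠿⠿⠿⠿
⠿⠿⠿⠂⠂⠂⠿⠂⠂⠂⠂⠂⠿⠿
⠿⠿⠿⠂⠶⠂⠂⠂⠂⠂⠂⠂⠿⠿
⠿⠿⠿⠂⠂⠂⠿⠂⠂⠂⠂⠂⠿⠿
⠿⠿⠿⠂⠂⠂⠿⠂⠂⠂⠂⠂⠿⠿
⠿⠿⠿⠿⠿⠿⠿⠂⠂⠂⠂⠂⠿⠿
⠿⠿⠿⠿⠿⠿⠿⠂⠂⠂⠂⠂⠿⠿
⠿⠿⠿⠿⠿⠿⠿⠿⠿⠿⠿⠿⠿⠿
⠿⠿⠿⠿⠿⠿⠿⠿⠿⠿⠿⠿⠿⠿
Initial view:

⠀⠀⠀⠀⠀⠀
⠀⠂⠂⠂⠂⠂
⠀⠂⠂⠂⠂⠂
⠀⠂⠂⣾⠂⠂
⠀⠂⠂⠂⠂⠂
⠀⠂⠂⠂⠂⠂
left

⠀⠀⠀⠀⠀⠀
⠀⠂⠂⠂⠂⠂
⠀⠿⠂⠂⠂⠂
⠀⠿⠂⣾⠂⠂
⠀⠿⠂⠂⠂⠂
⠀⠿⠂⠂⠂⠂

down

⠀⠂⠂⠂⠂⠂
⠀⠿⠂⠂⠂⠂
⠀⠿⠂⠂⠂⠂
⠀⠿⠂⣾⠂⠂
⠀⠿⠂⠂⠂⠂
⠀⠿⠿⠿⠿⠿

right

⠂⠂⠂⠂⠂⠂
⠿⠂⠂⠂⠂⠂
⠿⠂⠂⠂⠂⠂
⠿⠂⠂⣾⠂⠂
⠿⠂⠂⠂⠂⠂
⠿⠿⠿⠿⠿⠿

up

⠀⠀⠀⠀⠀⠀
⠂⠂⠂⠂⠂⠂
⠿⠂⠂⠂⠂⠂
⠿⠂⠂⣾⠂⠂
⠿⠂⠂⠂⠂⠂
⠿⠂⠂⠂⠂⠂

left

⠀⠀⠀⠀⠀⠀
⠀⠂⠂⠂⠂⠂
⠀⠿⠂⠂⠂⠂
⠀⠿⠂⣾⠂⠂
⠀⠿⠂⠂⠂⠂
⠀⠿⠂⠂⠂⠂

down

⠀⠂⠂⠂⠂⠂
⠀⠿⠂⠂⠂⠂
⠀⠿⠂⠂⠂⠂
⠀⠿⠂⣾⠂⠂
⠀⠿⠂⠂⠂⠂
⠀⠿⠿⠿⠿⠿

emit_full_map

⠂⠂⠂⠂⠂⠂
⠿⠂⠂⠂⠂⠂
⠿⠂⠂⠂⠂⠂
⠿⠂⣾⠂⠂⠂
⠿⠂⠂⠂⠂⠂
⠿⠿⠿⠿⠿⠿

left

⠀⠀⠂⠂⠂⠂
⠀⠂⠿⠂⠂⠂
⠀⠂⠿⠂⠂⠂
⠀⠿⠿⣾⠂⠂
⠀⠿⠿⠂⠂⠂
⠀⠿⠿⠿⠿⠿

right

⠀⠂⠂⠂⠂⠂
⠂⠿⠂⠂⠂⠂
⠂⠿⠂⠂⠂⠂
⠿⠿⠂⣾⠂⠂
⠿⠿⠂⠂⠂⠂
⠿⠿⠿⠿⠿⠿

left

⠀⠀⠂⠂⠂⠂
⠀⠂⠿⠂⠂⠂
⠀⠂⠿⠂⠂⠂
⠀⠿⠿⣾⠂⠂
⠀⠿⠿⠂⠂⠂
⠀⠿⠿⠿⠿⠿

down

⠀⠂⠿⠂⠂⠂
⠀⠂⠿⠂⠂⠂
⠀⠿⠿⠂⠂⠂
⠀⠿⠿⣾⠂⠂
⠀⠿⠿⠿⠿⠿
⠀⠿⠿⠿⠿⠿

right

⠂⠿⠂⠂⠂⠂
⠂⠿⠂⠂⠂⠂
⠿⠿⠂⠂⠂⠂
⠿⠿⠂⣾⠂⠂
⠿⠿⠿⠿⠿⠿
⠿⠿⠿⠿⠿⠿

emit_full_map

⠀⠂⠂⠂⠂⠂⠂
⠂⠿⠂⠂⠂⠂⠂
⠂⠿⠂⠂⠂⠂⠂
⠿⠿⠂⠂⠂⠂⠂
⠿⠿⠂⣾⠂⠂⠂
⠿⠿⠿⠿⠿⠿⠿
⠿⠿⠿⠿⠿⠿⠀

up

⠀⠂⠂⠂⠂⠂
⠂⠿⠂⠂⠂⠂
⠂⠿⠂⠂⠂⠂
⠿⠿⠂⣾⠂⠂
⠿⠿⠂⠂⠂⠂
⠿⠿⠿⠿⠿⠿


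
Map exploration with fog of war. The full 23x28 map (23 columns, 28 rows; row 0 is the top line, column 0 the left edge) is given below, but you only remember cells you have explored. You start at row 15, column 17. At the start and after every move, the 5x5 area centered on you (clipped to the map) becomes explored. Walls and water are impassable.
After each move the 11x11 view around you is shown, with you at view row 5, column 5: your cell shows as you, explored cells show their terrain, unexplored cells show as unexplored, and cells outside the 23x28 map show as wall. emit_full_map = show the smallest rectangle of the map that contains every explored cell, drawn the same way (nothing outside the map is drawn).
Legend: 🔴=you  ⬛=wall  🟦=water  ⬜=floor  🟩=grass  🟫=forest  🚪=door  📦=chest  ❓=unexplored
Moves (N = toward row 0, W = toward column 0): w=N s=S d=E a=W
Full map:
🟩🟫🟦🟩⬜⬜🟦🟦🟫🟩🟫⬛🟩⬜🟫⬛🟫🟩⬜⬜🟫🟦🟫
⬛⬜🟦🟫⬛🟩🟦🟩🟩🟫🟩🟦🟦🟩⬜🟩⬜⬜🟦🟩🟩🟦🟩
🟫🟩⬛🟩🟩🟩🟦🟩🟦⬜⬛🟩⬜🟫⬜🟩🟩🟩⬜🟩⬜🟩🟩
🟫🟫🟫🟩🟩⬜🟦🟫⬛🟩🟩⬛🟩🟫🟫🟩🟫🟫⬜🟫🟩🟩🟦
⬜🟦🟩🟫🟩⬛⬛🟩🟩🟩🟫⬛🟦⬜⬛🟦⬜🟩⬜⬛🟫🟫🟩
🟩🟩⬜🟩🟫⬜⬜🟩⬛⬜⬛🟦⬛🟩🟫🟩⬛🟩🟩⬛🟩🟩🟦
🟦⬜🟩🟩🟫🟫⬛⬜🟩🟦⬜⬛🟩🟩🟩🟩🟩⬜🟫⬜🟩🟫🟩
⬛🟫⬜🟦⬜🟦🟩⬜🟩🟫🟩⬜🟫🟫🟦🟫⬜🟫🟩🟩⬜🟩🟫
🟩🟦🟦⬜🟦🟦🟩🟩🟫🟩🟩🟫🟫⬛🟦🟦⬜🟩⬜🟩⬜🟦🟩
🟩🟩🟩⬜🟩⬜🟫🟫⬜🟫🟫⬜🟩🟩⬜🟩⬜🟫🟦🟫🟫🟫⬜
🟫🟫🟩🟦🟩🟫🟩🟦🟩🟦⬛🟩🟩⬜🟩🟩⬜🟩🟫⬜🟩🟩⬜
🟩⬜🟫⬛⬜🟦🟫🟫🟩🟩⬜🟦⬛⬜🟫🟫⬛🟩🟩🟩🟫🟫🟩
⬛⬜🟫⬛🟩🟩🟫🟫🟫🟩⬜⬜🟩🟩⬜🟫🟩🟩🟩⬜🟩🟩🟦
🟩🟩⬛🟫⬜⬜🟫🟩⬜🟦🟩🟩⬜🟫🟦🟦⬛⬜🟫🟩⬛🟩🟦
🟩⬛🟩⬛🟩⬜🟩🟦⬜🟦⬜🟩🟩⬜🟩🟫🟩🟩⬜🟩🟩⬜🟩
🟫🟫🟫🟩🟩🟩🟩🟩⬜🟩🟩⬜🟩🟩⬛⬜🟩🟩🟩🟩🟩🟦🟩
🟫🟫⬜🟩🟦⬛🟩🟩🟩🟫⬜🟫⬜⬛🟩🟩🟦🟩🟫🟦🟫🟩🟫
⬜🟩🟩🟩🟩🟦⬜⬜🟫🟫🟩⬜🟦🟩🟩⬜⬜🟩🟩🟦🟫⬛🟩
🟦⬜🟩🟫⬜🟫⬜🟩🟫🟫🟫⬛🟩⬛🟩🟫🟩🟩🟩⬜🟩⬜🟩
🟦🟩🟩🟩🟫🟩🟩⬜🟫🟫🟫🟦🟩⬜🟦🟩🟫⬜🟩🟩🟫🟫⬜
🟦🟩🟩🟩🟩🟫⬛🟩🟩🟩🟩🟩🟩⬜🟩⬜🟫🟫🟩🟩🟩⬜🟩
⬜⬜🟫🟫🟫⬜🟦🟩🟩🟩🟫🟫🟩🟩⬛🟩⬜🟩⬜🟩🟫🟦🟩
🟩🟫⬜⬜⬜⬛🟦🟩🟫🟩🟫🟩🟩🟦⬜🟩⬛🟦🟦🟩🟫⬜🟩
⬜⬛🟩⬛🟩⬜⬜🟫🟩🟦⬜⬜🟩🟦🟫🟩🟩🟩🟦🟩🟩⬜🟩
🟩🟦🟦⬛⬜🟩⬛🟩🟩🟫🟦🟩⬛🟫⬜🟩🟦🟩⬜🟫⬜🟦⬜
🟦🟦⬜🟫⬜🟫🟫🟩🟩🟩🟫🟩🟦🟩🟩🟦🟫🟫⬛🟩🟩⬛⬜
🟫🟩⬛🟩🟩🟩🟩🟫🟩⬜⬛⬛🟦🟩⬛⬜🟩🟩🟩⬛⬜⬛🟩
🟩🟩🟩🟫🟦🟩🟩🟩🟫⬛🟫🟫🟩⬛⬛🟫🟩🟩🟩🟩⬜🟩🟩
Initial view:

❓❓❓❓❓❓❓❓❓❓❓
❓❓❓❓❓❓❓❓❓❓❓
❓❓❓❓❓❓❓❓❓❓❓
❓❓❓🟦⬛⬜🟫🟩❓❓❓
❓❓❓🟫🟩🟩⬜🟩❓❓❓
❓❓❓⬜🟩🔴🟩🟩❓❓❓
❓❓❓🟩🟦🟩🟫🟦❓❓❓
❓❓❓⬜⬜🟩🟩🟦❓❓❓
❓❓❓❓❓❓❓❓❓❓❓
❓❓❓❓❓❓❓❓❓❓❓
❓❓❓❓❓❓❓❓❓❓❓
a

❓❓❓❓❓❓❓❓❓❓❓
❓❓❓❓❓❓❓❓❓❓❓
❓❓❓❓❓❓❓❓❓❓❓
❓❓❓🟦🟦⬛⬜🟫🟩❓❓
❓❓❓🟩🟫🟩🟩⬜🟩❓❓
❓❓❓⬛⬜🔴🟩🟩🟩❓❓
❓❓❓🟩🟩🟦🟩🟫🟦❓❓
❓❓❓🟩⬜⬜🟩🟩🟦❓❓
❓❓❓❓❓❓❓❓❓❓❓
❓❓❓❓❓❓❓❓❓❓❓
❓❓❓❓❓❓❓❓❓❓❓

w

❓❓❓❓❓❓❓❓❓❓❓
❓❓❓❓❓❓❓❓❓❓❓
❓❓❓❓❓❓❓❓❓❓❓
❓❓❓⬜🟫🟩🟩🟩❓❓❓
❓❓❓🟦🟦⬛⬜🟫🟩❓❓
❓❓❓🟩🟫🔴🟩⬜🟩❓❓
❓❓❓⬛⬜🟩🟩🟩🟩❓❓
❓❓❓🟩🟩🟦🟩🟫🟦❓❓
❓❓❓🟩⬜⬜🟩🟩🟦❓❓
❓❓❓❓❓❓❓❓❓❓❓
❓❓❓❓❓❓❓❓❓❓❓

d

❓❓❓❓❓❓❓❓❓❓❓
❓❓❓❓❓❓❓❓❓❓❓
❓❓❓❓❓❓❓❓❓❓❓
❓❓⬜🟫🟩🟩🟩⬜❓❓❓
❓❓🟦🟦⬛⬜🟫🟩❓❓❓
❓❓🟩🟫🟩🔴⬜🟩❓❓❓
❓❓⬛⬜🟩🟩🟩🟩❓❓❓
❓❓🟩🟩🟦🟩🟫🟦❓❓❓
❓❓🟩⬜⬜🟩🟩🟦❓❓❓
❓❓❓❓❓❓❓❓❓❓❓
❓❓❓❓❓❓❓❓❓❓❓

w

❓❓❓❓❓❓❓❓❓❓❓
❓❓❓❓❓❓❓❓❓❓❓
❓❓❓❓❓❓❓❓❓❓❓
❓❓❓🟫⬛🟩🟩🟩❓❓❓
❓❓⬜🟫🟩🟩🟩⬜❓❓❓
❓❓🟦🟦⬛🔴🟫🟩❓❓❓
❓❓🟩🟫🟩🟩⬜🟩❓❓❓
❓❓⬛⬜🟩🟩🟩🟩❓❓❓
❓❓🟩🟩🟦🟩🟫🟦❓❓❓
❓❓🟩⬜⬜🟩🟩🟦❓❓❓
❓❓❓❓❓❓❓❓❓❓❓

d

❓❓❓❓❓❓❓❓❓❓⬛
❓❓❓❓❓❓❓❓❓❓⬛
❓❓❓❓❓❓❓❓❓❓⬛
❓❓🟫⬛🟩🟩🟩🟫❓❓⬛
❓⬜🟫🟩🟩🟩⬜🟩❓❓⬛
❓🟦🟦⬛⬜🔴🟩⬛❓❓⬛
❓🟩🟫🟩🟩⬜🟩🟩❓❓⬛
❓⬛⬜🟩🟩🟩🟩🟩❓❓⬛
❓🟩🟩🟦🟩🟫🟦❓❓❓⬛
❓🟩⬜⬜🟩🟩🟦❓❓❓⬛
❓❓❓❓❓❓❓❓❓❓⬛

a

❓❓❓❓❓❓❓❓❓❓❓
❓❓❓❓❓❓❓❓❓❓❓
❓❓❓❓❓❓❓❓❓❓❓
❓❓❓🟫⬛🟩🟩🟩🟫❓❓
❓❓⬜🟫🟩🟩🟩⬜🟩❓❓
❓❓🟦🟦⬛🔴🟫🟩⬛❓❓
❓❓🟩🟫🟩🟩⬜🟩🟩❓❓
❓❓⬛⬜🟩🟩🟩🟩🟩❓❓
❓❓🟩🟩🟦🟩🟫🟦❓❓❓
❓❓🟩⬜⬜🟩🟩🟦❓❓❓
❓❓❓❓❓❓❓❓❓❓❓

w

❓❓❓❓❓❓❓❓❓❓❓
❓❓❓❓❓❓❓❓❓❓❓
❓❓❓❓❓❓❓❓❓❓❓
❓❓❓🟩⬜🟩🟫⬜❓❓❓
❓❓❓🟫⬛🟩🟩🟩🟫❓❓
❓❓⬜🟫🟩🔴🟩⬜🟩❓❓
❓❓🟦🟦⬛⬜🟫🟩⬛❓❓
❓❓🟩🟫🟩🟩⬜🟩🟩❓❓
❓❓⬛⬜🟩🟩🟩🟩🟩❓❓
❓❓🟩🟩🟦🟩🟫🟦❓❓❓
❓❓🟩⬜⬜🟩🟩🟦❓❓❓

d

❓❓❓❓❓❓❓❓❓❓⬛
❓❓❓❓❓❓❓❓❓❓⬛
❓❓❓❓❓❓❓❓❓❓⬛
❓❓🟩⬜🟩🟫⬜🟩❓❓⬛
❓❓🟫⬛🟩🟩🟩🟫❓❓⬛
❓⬜🟫🟩🟩🔴⬜🟩❓❓⬛
❓🟦🟦⬛⬜🟫🟩⬛❓❓⬛
❓🟩🟫🟩🟩⬜🟩🟩❓❓⬛
❓⬛⬜🟩🟩🟩🟩🟩❓❓⬛
❓🟩🟩🟦🟩🟫🟦❓❓❓⬛
❓🟩⬜⬜🟩🟩🟦❓❓❓⬛

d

❓❓❓❓❓❓❓❓❓⬛⬛
❓❓❓❓❓❓❓❓❓⬛⬛
❓❓❓❓❓❓❓❓❓⬛⬛
❓🟩⬜🟩🟫⬜🟩🟩❓⬛⬛
❓🟫⬛🟩🟩🟩🟫🟫❓⬛⬛
⬜🟫🟩🟩🟩🔴🟩🟩❓⬛⬛
🟦🟦⬛⬜🟫🟩⬛🟩❓⬛⬛
🟩🟫🟩🟩⬜🟩🟩⬜❓⬛⬛
⬛⬜🟩🟩🟩🟩🟩❓❓⬛⬛
🟩🟩🟦🟩🟫🟦❓❓❓⬛⬛
🟩⬜⬜🟩🟩🟦❓❓❓⬛⬛

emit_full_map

❓🟩⬜🟩🟫⬜🟩🟩
❓🟫⬛🟩🟩🟩🟫🟫
⬜🟫🟩🟩🟩🔴🟩🟩
🟦🟦⬛⬜🟫🟩⬛🟩
🟩🟫🟩🟩⬜🟩🟩⬜
⬛⬜🟩🟩🟩🟩🟩❓
🟩🟩🟦🟩🟫🟦❓❓
🟩⬜⬜🟩🟩🟦❓❓

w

❓❓❓❓❓❓❓❓❓⬛⬛
❓❓❓❓❓❓❓❓❓⬛⬛
❓❓❓❓❓❓❓❓❓⬛⬛
❓❓❓🟫🟦🟫🟫🟫❓⬛⬛
❓🟩⬜🟩🟫⬜🟩🟩❓⬛⬛
❓🟫⬛🟩🟩🔴🟫🟫❓⬛⬛
⬜🟫🟩🟩🟩⬜🟩🟩❓⬛⬛
🟦🟦⬛⬜🟫🟩⬛🟩❓⬛⬛
🟩🟫🟩🟩⬜🟩🟩⬜❓⬛⬛
⬛⬜🟩🟩🟩🟩🟩❓❓⬛⬛
🟩🟩🟦🟩🟫🟦❓❓❓⬛⬛

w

❓❓❓❓❓❓❓❓❓⬛⬛
❓❓❓❓❓❓❓❓❓⬛⬛
❓❓❓❓❓❓❓❓❓⬛⬛
❓❓❓🟩⬜🟩⬜🟦❓⬛⬛
❓❓❓🟫🟦🟫🟫🟫❓⬛⬛
❓🟩⬜🟩🟫🔴🟩🟩❓⬛⬛
❓🟫⬛🟩🟩🟩🟫🟫❓⬛⬛
⬜🟫🟩🟩🟩⬜🟩🟩❓⬛⬛
🟦🟦⬛⬜🟫🟩⬛🟩❓⬛⬛
🟩🟫🟩🟩⬜🟩🟩⬜❓⬛⬛
⬛⬜🟩🟩🟩🟩🟩❓❓⬛⬛

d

❓❓❓❓❓❓❓❓⬛⬛⬛
❓❓❓❓❓❓❓❓⬛⬛⬛
❓❓❓❓❓❓❓❓⬛⬛⬛
❓❓🟩⬜🟩⬜🟦🟩⬛⬛⬛
❓❓🟫🟦🟫🟫🟫⬜⬛⬛⬛
🟩⬜🟩🟫⬜🔴🟩⬜⬛⬛⬛
🟫⬛🟩🟩🟩🟫🟫🟩⬛⬛⬛
🟫🟩🟩🟩⬜🟩🟩🟦⬛⬛⬛
🟦⬛⬜🟫🟩⬛🟩❓⬛⬛⬛
🟫🟩🟩⬜🟩🟩⬜❓⬛⬛⬛
⬜🟩🟩🟩🟩🟩❓❓⬛⬛⬛

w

❓❓❓❓❓❓❓❓⬛⬛⬛
❓❓❓❓❓❓❓❓⬛⬛⬛
❓❓❓❓❓❓❓❓⬛⬛⬛
❓❓❓🟩🟩⬜🟩🟫⬛⬛⬛
❓❓🟩⬜🟩⬜🟦🟩⬛⬛⬛
❓❓🟫🟦🟫🔴🟫⬜⬛⬛⬛
🟩⬜🟩🟫⬜🟩🟩⬜⬛⬛⬛
🟫⬛🟩🟩🟩🟫🟫🟩⬛⬛⬛
🟫🟩🟩🟩⬜🟩🟩🟦⬛⬛⬛
🟦⬛⬜🟫🟩⬛🟩❓⬛⬛⬛
🟫🟩🟩⬜🟩🟩⬜❓⬛⬛⬛

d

❓❓❓❓❓❓❓⬛⬛⬛⬛
❓❓❓❓❓❓❓⬛⬛⬛⬛
❓❓❓❓❓❓❓⬛⬛⬛⬛
❓❓🟩🟩⬜🟩🟫⬛⬛⬛⬛
❓🟩⬜🟩⬜🟦🟩⬛⬛⬛⬛
❓🟫🟦🟫🟫🔴⬜⬛⬛⬛⬛
⬜🟩🟫⬜🟩🟩⬜⬛⬛⬛⬛
⬛🟩🟩🟩🟫🟫🟩⬛⬛⬛⬛
🟩🟩🟩⬜🟩🟩🟦⬛⬛⬛⬛
⬛⬜🟫🟩⬛🟩❓⬛⬛⬛⬛
🟩🟩⬜🟩🟩⬜❓⬛⬛⬛⬛

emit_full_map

❓❓❓❓🟩🟩⬜🟩🟫
❓❓❓🟩⬜🟩⬜🟦🟩
❓❓❓🟫🟦🟫🟫🔴⬜
❓🟩⬜🟩🟫⬜🟩🟩⬜
❓🟫⬛🟩🟩🟩🟫🟫🟩
⬜🟫🟩🟩🟩⬜🟩🟩🟦
🟦🟦⬛⬜🟫🟩⬛🟩❓
🟩🟫🟩🟩⬜🟩🟩⬜❓
⬛⬜🟩🟩🟩🟩🟩❓❓
🟩🟩🟦🟩🟫🟦❓❓❓
🟩⬜⬜🟩🟩🟦❓❓❓

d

❓❓❓❓❓❓⬛⬛⬛⬛⬛
❓❓❓❓❓❓⬛⬛⬛⬛⬛
❓❓❓❓❓❓⬛⬛⬛⬛⬛
❓🟩🟩⬜🟩🟫⬛⬛⬛⬛⬛
🟩⬜🟩⬜🟦🟩⬛⬛⬛⬛⬛
🟫🟦🟫🟫🟫🔴⬛⬛⬛⬛⬛
🟩🟫⬜🟩🟩⬜⬛⬛⬛⬛⬛
🟩🟩🟩🟫🟫🟩⬛⬛⬛⬛⬛
🟩🟩⬜🟩🟩🟦⬛⬛⬛⬛⬛
⬜🟫🟩⬛🟩❓⬛⬛⬛⬛⬛
🟩⬜🟩🟩⬜❓⬛⬛⬛⬛⬛

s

❓❓❓❓❓❓⬛⬛⬛⬛⬛
❓❓❓❓❓❓⬛⬛⬛⬛⬛
❓🟩🟩⬜🟩🟫⬛⬛⬛⬛⬛
🟩⬜🟩⬜🟦🟩⬛⬛⬛⬛⬛
🟫🟦🟫🟫🟫⬜⬛⬛⬛⬛⬛
🟩🟫⬜🟩🟩🔴⬛⬛⬛⬛⬛
🟩🟩🟩🟫🟫🟩⬛⬛⬛⬛⬛
🟩🟩⬜🟩🟩🟦⬛⬛⬛⬛⬛
⬜🟫🟩⬛🟩❓⬛⬛⬛⬛⬛
🟩⬜🟩🟩⬜❓⬛⬛⬛⬛⬛
🟩🟩🟩🟩❓❓⬛⬛⬛⬛⬛

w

❓❓❓❓❓❓⬛⬛⬛⬛⬛
❓❓❓❓❓❓⬛⬛⬛⬛⬛
❓❓❓❓❓❓⬛⬛⬛⬛⬛
❓🟩🟩⬜🟩🟫⬛⬛⬛⬛⬛
🟩⬜🟩⬜🟦🟩⬛⬛⬛⬛⬛
🟫🟦🟫🟫🟫🔴⬛⬛⬛⬛⬛
🟩🟫⬜🟩🟩⬜⬛⬛⬛⬛⬛
🟩🟩🟩🟫🟫🟩⬛⬛⬛⬛⬛
🟩🟩⬜🟩🟩🟦⬛⬛⬛⬛⬛
⬜🟫🟩⬛🟩❓⬛⬛⬛⬛⬛
🟩⬜🟩🟩⬜❓⬛⬛⬛⬛⬛

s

❓❓❓❓❓❓⬛⬛⬛⬛⬛
❓❓❓❓❓❓⬛⬛⬛⬛⬛
❓🟩🟩⬜🟩🟫⬛⬛⬛⬛⬛
🟩⬜🟩⬜🟦🟩⬛⬛⬛⬛⬛
🟫🟦🟫🟫🟫⬜⬛⬛⬛⬛⬛
🟩🟫⬜🟩🟩🔴⬛⬛⬛⬛⬛
🟩🟩🟩🟫🟫🟩⬛⬛⬛⬛⬛
🟩🟩⬜🟩🟩🟦⬛⬛⬛⬛⬛
⬜🟫🟩⬛🟩❓⬛⬛⬛⬛⬛
🟩⬜🟩🟩⬜❓⬛⬛⬛⬛⬛
🟩🟩🟩🟩❓❓⬛⬛⬛⬛⬛

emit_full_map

❓❓❓❓🟩🟩⬜🟩🟫
❓❓❓🟩⬜🟩⬜🟦🟩
❓❓❓🟫🟦🟫🟫🟫⬜
❓🟩⬜🟩🟫⬜🟩🟩🔴
❓🟫⬛🟩🟩🟩🟫🟫🟩
⬜🟫🟩🟩🟩⬜🟩🟩🟦
🟦🟦⬛⬜🟫🟩⬛🟩❓
🟩🟫🟩🟩⬜🟩🟩⬜❓
⬛⬜🟩🟩🟩🟩🟩❓❓
🟩🟩🟦🟩🟫🟦❓❓❓
🟩⬜⬜🟩🟩🟦❓❓❓

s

❓❓❓❓❓❓⬛⬛⬛⬛⬛
❓🟩🟩⬜🟩🟫⬛⬛⬛⬛⬛
🟩⬜🟩⬜🟦🟩⬛⬛⬛⬛⬛
🟫🟦🟫🟫🟫⬜⬛⬛⬛⬛⬛
🟩🟫⬜🟩🟩⬜⬛⬛⬛⬛⬛
🟩🟩🟩🟫🟫🔴⬛⬛⬛⬛⬛
🟩🟩⬜🟩🟩🟦⬛⬛⬛⬛⬛
⬜🟫🟩⬛🟩🟦⬛⬛⬛⬛⬛
🟩⬜🟩🟩⬜❓⬛⬛⬛⬛⬛
🟩🟩🟩🟩❓❓⬛⬛⬛⬛⬛
🟩🟫🟦❓❓❓⬛⬛⬛⬛⬛

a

❓❓❓❓❓❓❓⬛⬛⬛⬛
❓❓🟩🟩⬜🟩🟫⬛⬛⬛⬛
❓🟩⬜🟩⬜🟦🟩⬛⬛⬛⬛
❓🟫🟦🟫🟫🟫⬜⬛⬛⬛⬛
⬜🟩🟫⬜🟩🟩⬜⬛⬛⬛⬛
⬛🟩🟩🟩🟫🔴🟩⬛⬛⬛⬛
🟩🟩🟩⬜🟩🟩🟦⬛⬛⬛⬛
⬛⬜🟫🟩⬛🟩🟦⬛⬛⬛⬛
🟩🟩⬜🟩🟩⬜❓⬛⬛⬛⬛
🟩🟩🟩🟩🟩❓❓⬛⬛⬛⬛
🟦🟩🟫🟦❓❓❓⬛⬛⬛⬛

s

❓❓🟩🟩⬜🟩🟫⬛⬛⬛⬛
❓🟩⬜🟩⬜🟦🟩⬛⬛⬛⬛
❓🟫🟦🟫🟫🟫⬜⬛⬛⬛⬛
⬜🟩🟫⬜🟩🟩⬜⬛⬛⬛⬛
⬛🟩🟩🟩🟫🟫🟩⬛⬛⬛⬛
🟩🟩🟩⬜🟩🔴🟦⬛⬛⬛⬛
⬛⬜🟫🟩⬛🟩🟦⬛⬛⬛⬛
🟩🟩⬜🟩🟩⬜🟩⬛⬛⬛⬛
🟩🟩🟩🟩🟩❓❓⬛⬛⬛⬛
🟦🟩🟫🟦❓❓❓⬛⬛⬛⬛
⬜🟩🟩🟦❓❓❓⬛⬛⬛⬛

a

❓❓❓🟩🟩⬜🟩🟫⬛⬛⬛
❓❓🟩⬜🟩⬜🟦🟩⬛⬛⬛
❓❓🟫🟦🟫🟫🟫⬜⬛⬛⬛
🟩⬜🟩🟫⬜🟩🟩⬜⬛⬛⬛
🟫⬛🟩🟩🟩🟫🟫🟩⬛⬛⬛
🟫🟩🟩🟩⬜🔴🟩🟦⬛⬛⬛
🟦⬛⬜🟫🟩⬛🟩🟦⬛⬛⬛
🟫🟩🟩⬜🟩🟩⬜🟩⬛⬛⬛
⬜🟩🟩🟩🟩🟩❓❓⬛⬛⬛
🟩🟦🟩🟫🟦❓❓❓⬛⬛⬛
⬜⬜🟩🟩🟦❓❓❓⬛⬛⬛

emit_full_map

❓❓❓❓🟩🟩⬜🟩🟫
❓❓❓🟩⬜🟩⬜🟦🟩
❓❓❓🟫🟦🟫🟫🟫⬜
❓🟩⬜🟩🟫⬜🟩🟩⬜
❓🟫⬛🟩🟩🟩🟫🟫🟩
⬜🟫🟩🟩🟩⬜🔴🟩🟦
🟦🟦⬛⬜🟫🟩⬛🟩🟦
🟩🟫🟩🟩⬜🟩🟩⬜🟩
⬛⬜🟩🟩🟩🟩🟩❓❓
🟩🟩🟦🟩🟫🟦❓❓❓
🟩⬜⬜🟩🟩🟦❓❓❓

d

❓❓🟩🟩⬜🟩🟫⬛⬛⬛⬛
❓🟩⬜🟩⬜🟦🟩⬛⬛⬛⬛
❓🟫🟦🟫🟫🟫⬜⬛⬛⬛⬛
⬜🟩🟫⬜🟩🟩⬜⬛⬛⬛⬛
⬛🟩🟩🟩🟫🟫🟩⬛⬛⬛⬛
🟩🟩🟩⬜🟩🔴🟦⬛⬛⬛⬛
⬛⬜🟫🟩⬛🟩🟦⬛⬛⬛⬛
🟩🟩⬜🟩🟩⬜🟩⬛⬛⬛⬛
🟩🟩🟩🟩🟩❓❓⬛⬛⬛⬛
🟦🟩🟫🟦❓❓❓⬛⬛⬛⬛
⬜🟩🟩🟦❓❓❓⬛⬛⬛⬛

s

❓🟩⬜🟩⬜🟦🟩⬛⬛⬛⬛
❓🟫🟦🟫🟫🟫⬜⬛⬛⬛⬛
⬜🟩🟫⬜🟩🟩⬜⬛⬛⬛⬛
⬛🟩🟩🟩🟫🟫🟩⬛⬛⬛⬛
🟩🟩🟩⬜🟩🟩🟦⬛⬛⬛⬛
⬛⬜🟫🟩⬛🔴🟦⬛⬛⬛⬛
🟩🟩⬜🟩🟩⬜🟩⬛⬛⬛⬛
🟩🟩🟩🟩🟩🟦🟩⬛⬛⬛⬛
🟦🟩🟫🟦❓❓❓⬛⬛⬛⬛
⬜🟩🟩🟦❓❓❓⬛⬛⬛⬛
❓❓❓❓❓❓❓⬛⬛⬛⬛

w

❓❓🟩🟩⬜🟩🟫⬛⬛⬛⬛
❓🟩⬜🟩⬜🟦🟩⬛⬛⬛⬛
❓🟫🟦🟫🟫🟫⬜⬛⬛⬛⬛
⬜🟩🟫⬜🟩🟩⬜⬛⬛⬛⬛
⬛🟩🟩🟩🟫🟫🟩⬛⬛⬛⬛
🟩🟩🟩⬜🟩🔴🟦⬛⬛⬛⬛
⬛⬜🟫🟩⬛🟩🟦⬛⬛⬛⬛
🟩🟩⬜🟩🟩⬜🟩⬛⬛⬛⬛
🟩🟩🟩🟩🟩🟦🟩⬛⬛⬛⬛
🟦🟩🟫🟦❓❓❓⬛⬛⬛⬛
⬜🟩🟩🟦❓❓❓⬛⬛⬛⬛

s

❓🟩⬜🟩⬜🟦🟩⬛⬛⬛⬛
❓🟫🟦🟫🟫🟫⬜⬛⬛⬛⬛
⬜🟩🟫⬜🟩🟩⬜⬛⬛⬛⬛
⬛🟩🟩🟩🟫🟫🟩⬛⬛⬛⬛
🟩🟩🟩⬜🟩🟩🟦⬛⬛⬛⬛
⬛⬜🟫🟩⬛🔴🟦⬛⬛⬛⬛
🟩🟩⬜🟩🟩⬜🟩⬛⬛⬛⬛
🟩🟩🟩🟩🟩🟦🟩⬛⬛⬛⬛
🟦🟩🟫🟦❓❓❓⬛⬛⬛⬛
⬜🟩🟩🟦❓❓❓⬛⬛⬛⬛
❓❓❓❓❓❓❓⬛⬛⬛⬛

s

❓🟫🟦🟫🟫🟫⬜⬛⬛⬛⬛
⬜🟩🟫⬜🟩🟩⬜⬛⬛⬛⬛
⬛🟩🟩🟩🟫🟫🟩⬛⬛⬛⬛
🟩🟩🟩⬜🟩🟩🟦⬛⬛⬛⬛
⬛⬜🟫🟩⬛🟩🟦⬛⬛⬛⬛
🟩🟩⬜🟩🟩🔴🟩⬛⬛⬛⬛
🟩🟩🟩🟩🟩🟦🟩⬛⬛⬛⬛
🟦🟩🟫🟦🟫🟩🟫⬛⬛⬛⬛
⬜🟩🟩🟦❓❓❓⬛⬛⬛⬛
❓❓❓❓❓❓❓⬛⬛⬛⬛
❓❓❓❓❓❓❓⬛⬛⬛⬛

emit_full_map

❓❓❓❓🟩🟩⬜🟩🟫
❓❓❓🟩⬜🟩⬜🟦🟩
❓❓❓🟫🟦🟫🟫🟫⬜
❓🟩⬜🟩🟫⬜🟩🟩⬜
❓🟫⬛🟩🟩🟩🟫🟫🟩
⬜🟫🟩🟩🟩⬜🟩🟩🟦
🟦🟦⬛⬜🟫🟩⬛🟩🟦
🟩🟫🟩🟩⬜🟩🟩🔴🟩
⬛⬜🟩🟩🟩🟩🟩🟦🟩
🟩🟩🟦🟩🟫🟦🟫🟩🟫
🟩⬜⬜🟩🟩🟦❓❓❓


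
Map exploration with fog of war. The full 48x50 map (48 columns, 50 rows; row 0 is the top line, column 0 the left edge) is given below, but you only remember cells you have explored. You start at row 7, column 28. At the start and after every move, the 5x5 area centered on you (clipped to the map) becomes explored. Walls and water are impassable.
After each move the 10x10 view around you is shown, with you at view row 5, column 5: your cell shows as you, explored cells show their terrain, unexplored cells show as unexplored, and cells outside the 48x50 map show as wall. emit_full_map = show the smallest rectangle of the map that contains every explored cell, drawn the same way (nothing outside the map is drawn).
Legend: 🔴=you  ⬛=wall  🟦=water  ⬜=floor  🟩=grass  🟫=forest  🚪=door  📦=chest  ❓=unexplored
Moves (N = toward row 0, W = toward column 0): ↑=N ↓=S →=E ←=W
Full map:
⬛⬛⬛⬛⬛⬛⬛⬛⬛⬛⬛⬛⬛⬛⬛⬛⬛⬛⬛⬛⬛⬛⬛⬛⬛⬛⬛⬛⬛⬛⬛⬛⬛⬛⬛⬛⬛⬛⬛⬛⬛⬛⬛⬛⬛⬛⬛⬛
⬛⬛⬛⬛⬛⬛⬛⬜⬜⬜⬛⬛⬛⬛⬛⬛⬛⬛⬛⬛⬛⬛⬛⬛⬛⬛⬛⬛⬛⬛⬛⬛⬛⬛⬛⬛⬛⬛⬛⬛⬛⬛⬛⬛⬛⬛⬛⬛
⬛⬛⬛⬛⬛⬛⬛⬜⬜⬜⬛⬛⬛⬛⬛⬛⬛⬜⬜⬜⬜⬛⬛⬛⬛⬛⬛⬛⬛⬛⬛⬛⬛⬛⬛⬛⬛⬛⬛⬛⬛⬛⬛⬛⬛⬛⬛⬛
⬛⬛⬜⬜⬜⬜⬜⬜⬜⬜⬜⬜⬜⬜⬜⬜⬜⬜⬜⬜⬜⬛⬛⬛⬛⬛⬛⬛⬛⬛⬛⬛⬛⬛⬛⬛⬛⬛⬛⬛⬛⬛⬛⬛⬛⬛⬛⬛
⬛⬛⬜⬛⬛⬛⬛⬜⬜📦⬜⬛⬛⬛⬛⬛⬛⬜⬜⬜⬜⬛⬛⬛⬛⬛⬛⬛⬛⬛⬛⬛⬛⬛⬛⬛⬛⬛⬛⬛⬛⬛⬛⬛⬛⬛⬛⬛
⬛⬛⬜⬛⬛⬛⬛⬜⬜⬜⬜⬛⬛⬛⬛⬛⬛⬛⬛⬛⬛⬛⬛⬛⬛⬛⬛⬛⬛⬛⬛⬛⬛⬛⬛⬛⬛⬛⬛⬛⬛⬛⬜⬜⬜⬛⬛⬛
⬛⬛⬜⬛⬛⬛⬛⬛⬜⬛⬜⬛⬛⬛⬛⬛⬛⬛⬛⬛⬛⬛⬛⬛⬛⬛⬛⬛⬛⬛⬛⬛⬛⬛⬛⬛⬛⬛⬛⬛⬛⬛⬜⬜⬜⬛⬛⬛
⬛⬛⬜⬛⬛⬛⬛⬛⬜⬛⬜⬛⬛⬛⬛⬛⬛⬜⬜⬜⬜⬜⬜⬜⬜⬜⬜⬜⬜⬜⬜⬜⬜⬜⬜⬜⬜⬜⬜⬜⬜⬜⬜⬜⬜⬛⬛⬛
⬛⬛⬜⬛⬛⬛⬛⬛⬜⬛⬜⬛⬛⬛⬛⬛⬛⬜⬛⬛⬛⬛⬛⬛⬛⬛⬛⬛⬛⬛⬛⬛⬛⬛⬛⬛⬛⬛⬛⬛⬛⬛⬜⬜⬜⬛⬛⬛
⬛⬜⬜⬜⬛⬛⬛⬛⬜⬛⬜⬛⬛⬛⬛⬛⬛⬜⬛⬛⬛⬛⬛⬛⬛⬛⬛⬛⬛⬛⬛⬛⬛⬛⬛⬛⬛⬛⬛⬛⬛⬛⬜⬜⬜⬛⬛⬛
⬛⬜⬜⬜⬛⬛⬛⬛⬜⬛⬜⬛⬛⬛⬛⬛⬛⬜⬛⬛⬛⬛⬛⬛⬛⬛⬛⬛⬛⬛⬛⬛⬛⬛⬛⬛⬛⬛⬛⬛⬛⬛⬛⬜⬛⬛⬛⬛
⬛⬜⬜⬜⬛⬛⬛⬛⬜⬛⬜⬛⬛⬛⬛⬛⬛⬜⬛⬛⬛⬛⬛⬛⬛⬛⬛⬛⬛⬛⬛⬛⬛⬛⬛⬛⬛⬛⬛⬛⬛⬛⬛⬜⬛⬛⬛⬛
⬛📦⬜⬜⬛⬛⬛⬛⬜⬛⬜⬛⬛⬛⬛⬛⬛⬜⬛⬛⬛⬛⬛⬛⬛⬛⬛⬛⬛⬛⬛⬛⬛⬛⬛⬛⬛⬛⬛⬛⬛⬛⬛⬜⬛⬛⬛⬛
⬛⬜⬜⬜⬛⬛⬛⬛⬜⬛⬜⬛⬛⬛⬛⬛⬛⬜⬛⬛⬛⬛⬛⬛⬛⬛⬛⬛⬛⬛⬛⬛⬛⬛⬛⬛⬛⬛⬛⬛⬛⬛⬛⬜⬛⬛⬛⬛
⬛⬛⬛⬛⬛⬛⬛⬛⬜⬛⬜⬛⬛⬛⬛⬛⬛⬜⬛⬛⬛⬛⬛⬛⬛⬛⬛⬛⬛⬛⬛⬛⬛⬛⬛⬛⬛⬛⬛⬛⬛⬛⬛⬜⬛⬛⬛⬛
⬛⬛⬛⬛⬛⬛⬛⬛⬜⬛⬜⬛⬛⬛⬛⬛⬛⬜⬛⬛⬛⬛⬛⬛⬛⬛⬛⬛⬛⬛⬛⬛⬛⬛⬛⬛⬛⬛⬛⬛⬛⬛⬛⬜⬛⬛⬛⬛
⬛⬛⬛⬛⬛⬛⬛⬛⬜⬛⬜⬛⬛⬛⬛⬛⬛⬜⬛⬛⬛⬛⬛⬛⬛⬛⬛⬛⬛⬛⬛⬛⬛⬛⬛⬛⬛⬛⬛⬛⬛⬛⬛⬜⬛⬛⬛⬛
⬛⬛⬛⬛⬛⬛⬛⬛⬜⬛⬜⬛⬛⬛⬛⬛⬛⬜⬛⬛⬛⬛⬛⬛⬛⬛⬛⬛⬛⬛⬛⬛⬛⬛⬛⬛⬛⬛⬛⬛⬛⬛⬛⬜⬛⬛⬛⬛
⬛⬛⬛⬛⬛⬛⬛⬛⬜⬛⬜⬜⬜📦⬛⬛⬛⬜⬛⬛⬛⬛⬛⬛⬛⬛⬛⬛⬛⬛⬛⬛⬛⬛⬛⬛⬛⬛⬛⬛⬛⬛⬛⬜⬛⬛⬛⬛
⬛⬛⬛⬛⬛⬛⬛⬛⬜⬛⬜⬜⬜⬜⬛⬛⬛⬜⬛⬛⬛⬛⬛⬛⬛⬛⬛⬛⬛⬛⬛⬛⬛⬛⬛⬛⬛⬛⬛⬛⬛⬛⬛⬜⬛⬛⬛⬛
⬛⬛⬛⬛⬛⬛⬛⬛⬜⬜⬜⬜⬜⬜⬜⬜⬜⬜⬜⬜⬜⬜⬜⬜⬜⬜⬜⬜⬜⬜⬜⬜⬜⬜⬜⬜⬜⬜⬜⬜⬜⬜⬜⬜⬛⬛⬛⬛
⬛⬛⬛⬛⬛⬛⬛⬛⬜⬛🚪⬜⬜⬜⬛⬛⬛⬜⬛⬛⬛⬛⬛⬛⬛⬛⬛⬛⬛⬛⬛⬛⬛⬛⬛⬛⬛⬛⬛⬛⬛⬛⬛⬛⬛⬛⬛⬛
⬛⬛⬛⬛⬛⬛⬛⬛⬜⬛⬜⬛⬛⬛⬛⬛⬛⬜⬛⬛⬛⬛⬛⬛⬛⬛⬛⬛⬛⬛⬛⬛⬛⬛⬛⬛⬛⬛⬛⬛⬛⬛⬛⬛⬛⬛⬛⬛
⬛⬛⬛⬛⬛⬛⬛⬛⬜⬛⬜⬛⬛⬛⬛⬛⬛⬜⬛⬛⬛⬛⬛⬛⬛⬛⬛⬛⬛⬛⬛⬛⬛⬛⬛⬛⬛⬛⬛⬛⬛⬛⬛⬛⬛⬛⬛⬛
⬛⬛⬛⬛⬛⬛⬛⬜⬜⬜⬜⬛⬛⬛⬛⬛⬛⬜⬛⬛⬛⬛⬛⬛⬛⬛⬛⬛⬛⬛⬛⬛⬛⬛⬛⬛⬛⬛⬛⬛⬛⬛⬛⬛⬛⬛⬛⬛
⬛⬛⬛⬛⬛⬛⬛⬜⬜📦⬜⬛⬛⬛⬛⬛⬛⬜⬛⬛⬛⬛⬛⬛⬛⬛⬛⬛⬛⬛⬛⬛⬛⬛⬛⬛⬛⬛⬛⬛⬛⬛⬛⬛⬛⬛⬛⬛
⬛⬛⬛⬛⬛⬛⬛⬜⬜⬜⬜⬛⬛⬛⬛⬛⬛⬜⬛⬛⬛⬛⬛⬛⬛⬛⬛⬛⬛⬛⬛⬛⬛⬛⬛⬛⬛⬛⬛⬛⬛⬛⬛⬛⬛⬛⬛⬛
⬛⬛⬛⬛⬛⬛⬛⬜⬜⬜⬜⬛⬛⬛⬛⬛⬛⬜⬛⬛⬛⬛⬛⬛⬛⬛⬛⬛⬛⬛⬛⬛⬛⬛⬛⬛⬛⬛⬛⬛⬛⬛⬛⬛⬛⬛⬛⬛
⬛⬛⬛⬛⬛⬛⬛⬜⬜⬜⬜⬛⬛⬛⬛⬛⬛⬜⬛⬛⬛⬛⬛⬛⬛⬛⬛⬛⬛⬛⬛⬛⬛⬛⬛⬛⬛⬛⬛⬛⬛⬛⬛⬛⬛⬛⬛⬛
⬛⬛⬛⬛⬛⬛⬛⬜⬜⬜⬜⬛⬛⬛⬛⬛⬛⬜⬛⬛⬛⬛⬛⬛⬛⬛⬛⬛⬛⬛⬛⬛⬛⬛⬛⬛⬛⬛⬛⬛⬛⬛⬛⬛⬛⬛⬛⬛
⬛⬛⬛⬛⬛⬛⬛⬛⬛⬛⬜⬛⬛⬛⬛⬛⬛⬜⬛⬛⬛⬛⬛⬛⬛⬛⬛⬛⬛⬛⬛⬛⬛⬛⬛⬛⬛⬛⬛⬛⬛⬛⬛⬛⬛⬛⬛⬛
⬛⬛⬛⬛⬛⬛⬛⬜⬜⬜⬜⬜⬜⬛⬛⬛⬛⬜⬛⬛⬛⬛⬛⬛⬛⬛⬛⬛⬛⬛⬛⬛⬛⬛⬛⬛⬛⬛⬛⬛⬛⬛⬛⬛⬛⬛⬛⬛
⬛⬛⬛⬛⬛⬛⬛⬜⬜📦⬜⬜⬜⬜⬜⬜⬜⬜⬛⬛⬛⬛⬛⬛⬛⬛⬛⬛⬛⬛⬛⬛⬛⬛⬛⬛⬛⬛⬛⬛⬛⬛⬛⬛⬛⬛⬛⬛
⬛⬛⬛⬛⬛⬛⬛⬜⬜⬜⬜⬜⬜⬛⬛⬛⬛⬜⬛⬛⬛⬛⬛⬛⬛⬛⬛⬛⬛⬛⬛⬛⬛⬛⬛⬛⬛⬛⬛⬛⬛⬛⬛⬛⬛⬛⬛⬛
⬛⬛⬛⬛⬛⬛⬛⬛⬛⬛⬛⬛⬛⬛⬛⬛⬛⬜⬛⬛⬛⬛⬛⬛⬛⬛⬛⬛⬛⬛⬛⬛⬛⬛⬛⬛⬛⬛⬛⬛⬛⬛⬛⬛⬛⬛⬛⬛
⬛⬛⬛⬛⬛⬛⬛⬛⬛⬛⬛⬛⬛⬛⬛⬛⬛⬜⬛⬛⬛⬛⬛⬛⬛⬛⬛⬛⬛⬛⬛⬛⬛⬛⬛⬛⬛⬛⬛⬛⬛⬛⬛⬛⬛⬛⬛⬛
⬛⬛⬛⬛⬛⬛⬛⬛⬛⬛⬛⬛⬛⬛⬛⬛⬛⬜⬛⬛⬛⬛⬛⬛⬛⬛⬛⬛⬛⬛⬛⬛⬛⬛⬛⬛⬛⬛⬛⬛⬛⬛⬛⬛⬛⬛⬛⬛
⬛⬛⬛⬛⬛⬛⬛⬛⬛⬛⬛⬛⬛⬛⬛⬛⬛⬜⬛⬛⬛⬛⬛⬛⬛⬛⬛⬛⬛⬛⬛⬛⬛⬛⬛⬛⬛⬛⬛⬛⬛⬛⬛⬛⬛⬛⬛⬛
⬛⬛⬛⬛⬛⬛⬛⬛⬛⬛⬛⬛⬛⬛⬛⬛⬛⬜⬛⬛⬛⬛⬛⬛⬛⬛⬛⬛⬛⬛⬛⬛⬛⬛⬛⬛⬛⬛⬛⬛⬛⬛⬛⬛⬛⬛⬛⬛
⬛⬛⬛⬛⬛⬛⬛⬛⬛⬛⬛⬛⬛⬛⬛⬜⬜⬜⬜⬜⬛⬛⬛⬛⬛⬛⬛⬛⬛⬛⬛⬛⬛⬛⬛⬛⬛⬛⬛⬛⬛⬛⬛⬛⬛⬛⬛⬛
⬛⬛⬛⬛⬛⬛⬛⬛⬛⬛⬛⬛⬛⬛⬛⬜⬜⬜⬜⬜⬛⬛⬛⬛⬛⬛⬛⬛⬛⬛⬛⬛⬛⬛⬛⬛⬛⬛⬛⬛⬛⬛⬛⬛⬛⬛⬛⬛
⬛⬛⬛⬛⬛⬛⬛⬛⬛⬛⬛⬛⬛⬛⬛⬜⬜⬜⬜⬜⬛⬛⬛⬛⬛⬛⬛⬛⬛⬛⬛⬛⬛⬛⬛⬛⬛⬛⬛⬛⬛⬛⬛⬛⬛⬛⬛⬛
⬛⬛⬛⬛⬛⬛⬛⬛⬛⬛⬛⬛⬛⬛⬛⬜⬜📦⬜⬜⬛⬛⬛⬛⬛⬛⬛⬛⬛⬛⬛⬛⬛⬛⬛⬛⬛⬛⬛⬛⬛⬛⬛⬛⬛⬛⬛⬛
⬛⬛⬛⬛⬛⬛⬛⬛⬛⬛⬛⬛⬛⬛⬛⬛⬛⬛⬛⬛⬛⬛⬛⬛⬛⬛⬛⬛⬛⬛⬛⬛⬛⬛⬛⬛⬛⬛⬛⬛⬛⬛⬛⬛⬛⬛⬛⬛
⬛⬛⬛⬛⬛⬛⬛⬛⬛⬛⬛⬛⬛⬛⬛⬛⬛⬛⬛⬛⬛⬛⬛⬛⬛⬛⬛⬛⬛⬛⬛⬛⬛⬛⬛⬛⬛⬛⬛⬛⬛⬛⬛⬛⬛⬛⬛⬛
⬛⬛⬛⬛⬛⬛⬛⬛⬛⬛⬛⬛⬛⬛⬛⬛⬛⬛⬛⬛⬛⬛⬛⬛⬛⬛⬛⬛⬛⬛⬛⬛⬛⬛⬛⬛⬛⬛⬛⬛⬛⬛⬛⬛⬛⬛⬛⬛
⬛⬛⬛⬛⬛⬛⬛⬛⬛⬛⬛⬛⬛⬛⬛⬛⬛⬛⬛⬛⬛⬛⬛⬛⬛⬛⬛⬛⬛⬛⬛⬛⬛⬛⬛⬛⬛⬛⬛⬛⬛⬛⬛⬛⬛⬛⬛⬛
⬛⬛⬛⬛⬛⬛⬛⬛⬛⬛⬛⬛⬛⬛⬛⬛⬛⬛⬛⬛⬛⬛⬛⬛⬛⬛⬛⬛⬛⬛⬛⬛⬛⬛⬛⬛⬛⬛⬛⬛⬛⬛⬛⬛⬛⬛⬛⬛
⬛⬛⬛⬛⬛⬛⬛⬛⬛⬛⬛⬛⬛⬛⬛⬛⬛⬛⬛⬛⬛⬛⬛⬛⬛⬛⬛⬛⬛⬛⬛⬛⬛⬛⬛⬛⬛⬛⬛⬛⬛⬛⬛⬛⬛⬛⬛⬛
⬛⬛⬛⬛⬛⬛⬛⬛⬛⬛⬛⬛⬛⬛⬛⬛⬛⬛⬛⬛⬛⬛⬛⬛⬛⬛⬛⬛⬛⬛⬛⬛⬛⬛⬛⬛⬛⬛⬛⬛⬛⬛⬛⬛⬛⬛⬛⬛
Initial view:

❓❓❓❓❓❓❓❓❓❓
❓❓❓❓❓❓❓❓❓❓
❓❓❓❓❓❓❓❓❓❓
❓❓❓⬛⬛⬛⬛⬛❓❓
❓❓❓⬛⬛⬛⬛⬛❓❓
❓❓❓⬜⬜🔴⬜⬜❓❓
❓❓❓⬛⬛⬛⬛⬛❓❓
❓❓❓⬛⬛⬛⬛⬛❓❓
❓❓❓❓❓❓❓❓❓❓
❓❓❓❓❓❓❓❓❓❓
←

❓❓❓❓❓❓❓❓❓❓
❓❓❓❓❓❓❓❓❓❓
❓❓❓❓❓❓❓❓❓❓
❓❓❓⬛⬛⬛⬛⬛⬛❓
❓❓❓⬛⬛⬛⬛⬛⬛❓
❓❓❓⬜⬜🔴⬜⬜⬜❓
❓❓❓⬛⬛⬛⬛⬛⬛❓
❓❓❓⬛⬛⬛⬛⬛⬛❓
❓❓❓❓❓❓❓❓❓❓
❓❓❓❓❓❓❓❓❓❓

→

❓❓❓❓❓❓❓❓❓❓
❓❓❓❓❓❓❓❓❓❓
❓❓❓❓❓❓❓❓❓❓
❓❓⬛⬛⬛⬛⬛⬛❓❓
❓❓⬛⬛⬛⬛⬛⬛❓❓
❓❓⬜⬜⬜🔴⬜⬜❓❓
❓❓⬛⬛⬛⬛⬛⬛❓❓
❓❓⬛⬛⬛⬛⬛⬛❓❓
❓❓❓❓❓❓❓❓❓❓
❓❓❓❓❓❓❓❓❓❓

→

❓❓❓❓❓❓❓❓❓❓
❓❓❓❓❓❓❓❓❓❓
❓❓❓❓❓❓❓❓❓❓
❓⬛⬛⬛⬛⬛⬛⬛❓❓
❓⬛⬛⬛⬛⬛⬛⬛❓❓
❓⬜⬜⬜⬜🔴⬜⬜❓❓
❓⬛⬛⬛⬛⬛⬛⬛❓❓
❓⬛⬛⬛⬛⬛⬛⬛❓❓
❓❓❓❓❓❓❓❓❓❓
❓❓❓❓❓❓❓❓❓❓

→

❓❓❓❓❓❓❓❓❓❓
❓❓❓❓❓❓❓❓❓❓
❓❓❓❓❓❓❓❓❓❓
⬛⬛⬛⬛⬛⬛⬛⬛❓❓
⬛⬛⬛⬛⬛⬛⬛⬛❓❓
⬜⬜⬜⬜⬜🔴⬜⬜❓❓
⬛⬛⬛⬛⬛⬛⬛⬛❓❓
⬛⬛⬛⬛⬛⬛⬛⬛❓❓
❓❓❓❓❓❓❓❓❓❓
❓❓❓❓❓❓❓❓❓❓

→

❓❓❓❓❓❓❓❓❓❓
❓❓❓❓❓❓❓❓❓❓
❓❓❓❓❓❓❓❓❓❓
⬛⬛⬛⬛⬛⬛⬛⬛❓❓
⬛⬛⬛⬛⬛⬛⬛⬛❓❓
⬜⬜⬜⬜⬜🔴⬜⬜❓❓
⬛⬛⬛⬛⬛⬛⬛⬛❓❓
⬛⬛⬛⬛⬛⬛⬛⬛❓❓
❓❓❓❓❓❓❓❓❓❓
❓❓❓❓❓❓❓❓❓❓


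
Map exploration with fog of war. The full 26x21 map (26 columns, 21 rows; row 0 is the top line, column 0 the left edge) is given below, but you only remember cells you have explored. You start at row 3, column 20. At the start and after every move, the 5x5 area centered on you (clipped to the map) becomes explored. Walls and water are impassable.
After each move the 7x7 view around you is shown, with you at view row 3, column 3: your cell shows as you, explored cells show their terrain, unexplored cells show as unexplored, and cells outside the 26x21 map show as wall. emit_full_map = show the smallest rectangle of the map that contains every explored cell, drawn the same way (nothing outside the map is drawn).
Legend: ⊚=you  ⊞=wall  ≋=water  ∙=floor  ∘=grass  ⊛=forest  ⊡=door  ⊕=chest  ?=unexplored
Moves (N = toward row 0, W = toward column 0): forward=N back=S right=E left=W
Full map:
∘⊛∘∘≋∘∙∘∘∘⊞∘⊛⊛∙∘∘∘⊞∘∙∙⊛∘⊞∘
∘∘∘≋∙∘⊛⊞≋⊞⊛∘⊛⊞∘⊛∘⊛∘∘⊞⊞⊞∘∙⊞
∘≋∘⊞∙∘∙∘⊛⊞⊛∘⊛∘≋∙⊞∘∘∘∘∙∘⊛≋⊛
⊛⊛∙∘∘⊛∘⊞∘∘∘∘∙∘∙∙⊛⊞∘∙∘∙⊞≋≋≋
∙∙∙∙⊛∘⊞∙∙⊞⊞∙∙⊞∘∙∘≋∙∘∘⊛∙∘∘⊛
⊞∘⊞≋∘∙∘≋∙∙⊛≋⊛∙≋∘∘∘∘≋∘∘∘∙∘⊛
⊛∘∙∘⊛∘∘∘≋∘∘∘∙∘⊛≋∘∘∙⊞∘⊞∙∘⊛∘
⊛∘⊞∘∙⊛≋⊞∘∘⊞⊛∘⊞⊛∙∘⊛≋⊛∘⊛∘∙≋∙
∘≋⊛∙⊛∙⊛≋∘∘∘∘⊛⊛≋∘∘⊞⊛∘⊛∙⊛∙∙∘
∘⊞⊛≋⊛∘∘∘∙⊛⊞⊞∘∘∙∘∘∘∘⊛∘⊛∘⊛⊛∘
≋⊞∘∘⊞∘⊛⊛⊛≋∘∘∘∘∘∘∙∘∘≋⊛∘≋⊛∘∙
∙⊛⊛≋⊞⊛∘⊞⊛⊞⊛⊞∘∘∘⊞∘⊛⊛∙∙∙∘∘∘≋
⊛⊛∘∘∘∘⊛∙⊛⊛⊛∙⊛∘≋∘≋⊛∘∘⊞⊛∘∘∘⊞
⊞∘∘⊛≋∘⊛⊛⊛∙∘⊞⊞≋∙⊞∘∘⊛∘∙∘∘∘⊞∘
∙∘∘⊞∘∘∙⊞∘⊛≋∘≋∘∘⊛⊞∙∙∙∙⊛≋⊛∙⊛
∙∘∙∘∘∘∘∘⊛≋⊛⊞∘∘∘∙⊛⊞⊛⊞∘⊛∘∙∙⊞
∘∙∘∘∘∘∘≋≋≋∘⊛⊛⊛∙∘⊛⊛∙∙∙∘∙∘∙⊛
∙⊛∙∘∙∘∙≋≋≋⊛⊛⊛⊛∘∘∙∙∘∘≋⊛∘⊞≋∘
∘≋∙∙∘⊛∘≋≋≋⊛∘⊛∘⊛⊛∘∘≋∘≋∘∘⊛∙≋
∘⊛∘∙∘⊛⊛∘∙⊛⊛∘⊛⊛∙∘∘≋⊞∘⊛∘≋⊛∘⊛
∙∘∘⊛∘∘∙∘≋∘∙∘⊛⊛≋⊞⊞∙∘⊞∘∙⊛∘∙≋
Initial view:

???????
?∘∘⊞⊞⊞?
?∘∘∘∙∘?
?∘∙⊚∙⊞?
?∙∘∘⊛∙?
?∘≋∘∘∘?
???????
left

???????
?⊛∘∘⊞⊞⊞
?∘∘∘∘∙∘
?⊞∘⊚∘∙⊞
?≋∙∘∘⊛∙
?∘∘≋∘∘∘
???????

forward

⊞⊞⊞⊞⊞⊞⊞
?∘⊞∘∙∙?
?⊛∘∘⊞⊞⊞
?∘∘⊚∘∙∘
?⊞∘∙∘∙⊞
?≋∙∘∘⊛∙
?∘∘≋∘∘∘

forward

⊞⊞⊞⊞⊞⊞⊞
⊞⊞⊞⊞⊞⊞⊞
?∘⊞∘∙∙?
?⊛∘⊚⊞⊞⊞
?∘∘∘∘∙∘
?⊞∘∙∘∙⊞
?≋∙∘∘⊛∙

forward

⊞⊞⊞⊞⊞⊞⊞
⊞⊞⊞⊞⊞⊞⊞
⊞⊞⊞⊞⊞⊞⊞
?∘⊞⊚∙∙?
?⊛∘∘⊞⊞⊞
?∘∘∘∘∙∘
?⊞∘∙∘∙⊞

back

⊞⊞⊞⊞⊞⊞⊞
⊞⊞⊞⊞⊞⊞⊞
?∘⊞∘∙∙?
?⊛∘⊚⊞⊞⊞
?∘∘∘∘∙∘
?⊞∘∙∘∙⊞
?≋∙∘∘⊛∙

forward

⊞⊞⊞⊞⊞⊞⊞
⊞⊞⊞⊞⊞⊞⊞
⊞⊞⊞⊞⊞⊞⊞
?∘⊞⊚∙∙?
?⊛∘∘⊞⊞⊞
?∘∘∘∘∙∘
?⊞∘∙∘∙⊞

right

⊞⊞⊞⊞⊞⊞⊞
⊞⊞⊞⊞⊞⊞⊞
⊞⊞⊞⊞⊞⊞⊞
∘⊞∘⊚∙⊛?
⊛∘∘⊞⊞⊞?
∘∘∘∘∙∘?
⊞∘∙∘∙⊞?

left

⊞⊞⊞⊞⊞⊞⊞
⊞⊞⊞⊞⊞⊞⊞
⊞⊞⊞⊞⊞⊞⊞
?∘⊞⊚∙∙⊛
?⊛∘∘⊞⊞⊞
?∘∘∘∘∙∘
?⊞∘∙∘∙⊞

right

⊞⊞⊞⊞⊞⊞⊞
⊞⊞⊞⊞⊞⊞⊞
⊞⊞⊞⊞⊞⊞⊞
∘⊞∘⊚∙⊛?
⊛∘∘⊞⊞⊞?
∘∘∘∘∙∘?
⊞∘∙∘∙⊞?

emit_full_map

∘⊞∘⊚∙⊛
⊛∘∘⊞⊞⊞
∘∘∘∘∙∘
⊞∘∙∘∙⊞
≋∙∘∘⊛∙
∘∘≋∘∘∘

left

⊞⊞⊞⊞⊞⊞⊞
⊞⊞⊞⊞⊞⊞⊞
⊞⊞⊞⊞⊞⊞⊞
?∘⊞⊚∙∙⊛
?⊛∘∘⊞⊞⊞
?∘∘∘∘∙∘
?⊞∘∙∘∙⊞
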